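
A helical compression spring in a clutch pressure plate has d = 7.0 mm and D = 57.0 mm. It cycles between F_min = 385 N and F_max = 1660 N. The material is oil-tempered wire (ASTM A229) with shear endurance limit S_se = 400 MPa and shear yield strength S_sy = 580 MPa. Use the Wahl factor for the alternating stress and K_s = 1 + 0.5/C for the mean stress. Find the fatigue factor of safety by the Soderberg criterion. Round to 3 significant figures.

0.630

C = D/d = 57.0/7.0 = 8.1429; K_W = (4C−1)/(4C−4)+0.615/C = 1.1805; K_s = 1+0.5/C = 1.0614
F_a = (F_max−F_min)/2 = 637.5 N; F_m = (F_max+F_min)/2 = 1022.5 N
τ_a = K_W·8F_aD/(πd³) = 1.1805 × 269.77 = 318.48 MPa
τ_m = K_s·8F_mD/(πd³) = 1.0614 × 432.7 = 459.27 MPa
Soderberg: 1/n_f = τ_a/S_se + τ_m/S_sy = 318.48/400 + 459.27/580 = 0.79619 + 0.79184 = 1.588
n_f = 1/1.588 = 0.6297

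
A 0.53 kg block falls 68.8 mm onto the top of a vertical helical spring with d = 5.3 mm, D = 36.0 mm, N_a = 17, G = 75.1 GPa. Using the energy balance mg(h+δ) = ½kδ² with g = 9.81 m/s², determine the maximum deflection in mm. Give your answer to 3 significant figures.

k = Gd⁴/(8D³N_a) = (75.1×10³)(5.3⁴)/(8·36.0³·17) = 9.3389 N/mm
W = mg = 0.53 × 9.81 = 5.1993 N
½kδ² − Wδ − Wh = 0 → δ = (W + √(W² + 2kWh))/k
δ = (5.1993 + √(27.033 + 6681.29))/9.3389 = (5.1993 + 81.904)/9.3389 = 9.3269 mm

9.33 mm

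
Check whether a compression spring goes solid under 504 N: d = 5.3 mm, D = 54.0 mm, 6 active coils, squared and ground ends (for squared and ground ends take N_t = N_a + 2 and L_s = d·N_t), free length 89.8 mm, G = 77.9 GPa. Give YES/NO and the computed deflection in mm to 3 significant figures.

k = Gd⁴/(8D³N_a) = (77.9×10³)(5.3⁴)/(8·54.0³·6) = 8.1324 N/mm
N_t = 8; L_s = 5.3·8 = 42.4 mm; δ_solid = L₀ − L_s = 89.8 − 42.4 = 47.4 mm
δ = F/k = 504/8.1324 = 61.974 mm
δ ≥ δ_solid → spring goes solid

YES, δ = 62.0 mm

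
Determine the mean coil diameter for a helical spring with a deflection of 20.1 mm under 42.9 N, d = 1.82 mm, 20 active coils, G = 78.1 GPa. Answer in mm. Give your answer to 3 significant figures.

Required rate k = F/δ = 42.9/20.1 = 2.1343 N/mm
D = (Gd⁴/(8N_a·k))^(1/3) = (78.1×10³·1.82⁴/(8·20·2.1343))^(1/3)
  = (2509.32)^(1/3) = 13.5889 mm

13.6 mm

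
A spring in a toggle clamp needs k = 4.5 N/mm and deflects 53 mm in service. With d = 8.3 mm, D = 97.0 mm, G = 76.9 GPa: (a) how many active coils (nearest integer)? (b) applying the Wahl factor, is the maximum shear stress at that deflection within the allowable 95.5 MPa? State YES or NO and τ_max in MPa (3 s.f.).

N_a = Gd⁴/(8D³k) = (76.9×10³)(8.3⁴)/(8·97.0³·4.5) = 11.11 → N_a = 11
Actual rate k = Gd⁴/(8D³·11) = 4.544 N/mm
Working load F = kδ = 4.544·53 = 240.83 N
C = 97.0/8.3 = 11.6867; K_W = (4C−1)/(4C−4)+0.615/C = 1.1228
τ_max = K_W·8FD/(πd³) = 1.1228·104.04 = 116.81 MPa
τ_max > 95.5 MPa → exceeds allowable

(a) 11 coils; (b) NO, τ_max = 117 MPa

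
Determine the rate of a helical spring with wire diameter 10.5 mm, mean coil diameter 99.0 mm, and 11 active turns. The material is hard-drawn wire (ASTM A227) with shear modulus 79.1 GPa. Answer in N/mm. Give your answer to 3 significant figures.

11.3 N/mm

k = Gd⁴/(8D³N_a) = (79.1×10³ × 10.5⁴) / (8 × 99.0³ × 11)
  = 9.61465e+08 / 8.53863e+07 = 11.26 N/mm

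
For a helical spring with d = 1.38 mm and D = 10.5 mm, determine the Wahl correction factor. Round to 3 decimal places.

C = D/d = 10.5/1.38 = 7.6087
K_W = (4C−1)/(4C−4) + 0.615/C = 29.435/26.435 + 0.0808 = 1.1943

1.194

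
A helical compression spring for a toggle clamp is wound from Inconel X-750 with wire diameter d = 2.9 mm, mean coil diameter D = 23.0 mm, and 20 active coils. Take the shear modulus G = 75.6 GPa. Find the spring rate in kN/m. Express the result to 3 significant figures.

2.75 kN/m

k = Gd⁴/(8D³N_a) = (75.6×10³ × 2.9⁴) / (8 × 23.0³ × 20)
  = 5.34704e+06 / 1.94672e+06 = 2.7467 N/mm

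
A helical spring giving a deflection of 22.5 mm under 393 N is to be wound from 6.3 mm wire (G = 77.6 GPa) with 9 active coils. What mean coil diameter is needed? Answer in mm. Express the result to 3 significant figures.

Required rate k = F/δ = 393/22.5 = 17.467 N/mm
D = (Gd⁴/(8N_a·k))^(1/3) = (77.6×10³·6.3⁴/(8·9·17.467))^(1/3)
  = (97203.4)^(1/3) = 45.9791 mm

46.0 mm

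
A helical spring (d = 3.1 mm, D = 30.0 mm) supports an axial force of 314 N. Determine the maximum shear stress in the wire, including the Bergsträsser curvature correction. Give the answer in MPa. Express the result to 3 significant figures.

Spring index C = D/d = 30.0/3.1 = 9.6774
K_B = (4C+2)/(4C−3) = 40.710/35.710 = 1.1400
τ₀ = 8FD/(πd³) = 8·314·30.0/(π·3.1³) = 75360/93.591 = 805.2 MPa
τ_max = K·τ₀ = 1.1400 × 805.2 = 917.95 MPa

918 MPa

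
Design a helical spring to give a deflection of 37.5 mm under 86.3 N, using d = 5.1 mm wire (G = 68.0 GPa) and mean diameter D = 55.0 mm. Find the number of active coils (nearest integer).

15

Required rate k = F/δ = 86.3/37.5 = 2.3013 N/mm
N_a = Gd⁴/(8D³k) = (68.0×10³ × 5.1⁴)/(8 × 55.0³ × 2.3013)
    = 4.60034e+07 / 3.06307e+06 = 15.02 → 15 coils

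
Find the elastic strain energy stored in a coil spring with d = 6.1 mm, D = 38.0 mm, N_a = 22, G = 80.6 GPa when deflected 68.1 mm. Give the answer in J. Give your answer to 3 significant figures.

k = Gd⁴/(8D³N_a) = (80.6×10³)(6.1⁴)/(8·38.0³·22) = 11.556 N/mm
U = ½kδ² = 0.5 × 11.556 × 68.1² = 26795 N·mm = 26.795 J

26.8 J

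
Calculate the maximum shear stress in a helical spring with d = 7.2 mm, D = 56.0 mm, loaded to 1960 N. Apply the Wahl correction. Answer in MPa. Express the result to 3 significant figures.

891 MPa

Spring index C = D/d = 56.0/7.2 = 7.7778
K_W = (4C−1)/(4C−4) + 0.615/C = 30.111/27.111 + 0.0791 = 1.1897
τ₀ = 8FD/(πd³) = 8·1960·56.0/(π·7.2³) = 878080/1172.6 = 748.84 MPa
τ_max = K·τ₀ = 1.1897 × 748.84 = 890.91 MPa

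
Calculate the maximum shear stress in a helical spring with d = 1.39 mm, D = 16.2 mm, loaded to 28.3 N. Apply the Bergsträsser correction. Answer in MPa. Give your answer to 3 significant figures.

485 MPa

Spring index C = D/d = 16.2/1.39 = 11.6547
K_B = (4C+2)/(4C−3) = 48.619/43.619 = 1.1146
τ₀ = 8FD/(πd³) = 8·28.3·16.2/(π·1.39³) = 3667.68/8.4371 = 434.71 MPa
τ_max = K·τ₀ = 1.1146 × 434.71 = 484.54 MPa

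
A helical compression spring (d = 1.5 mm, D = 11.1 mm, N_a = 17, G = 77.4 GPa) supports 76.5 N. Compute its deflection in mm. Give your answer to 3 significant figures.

36.3 mm

k = Gd⁴/(8D³N_a) = (77.4×10³)(1.5⁴)/(8·11.1³·17) = 2.1067 N/mm
δ = F/k = 76.5 / 2.1067 = 36.313 mm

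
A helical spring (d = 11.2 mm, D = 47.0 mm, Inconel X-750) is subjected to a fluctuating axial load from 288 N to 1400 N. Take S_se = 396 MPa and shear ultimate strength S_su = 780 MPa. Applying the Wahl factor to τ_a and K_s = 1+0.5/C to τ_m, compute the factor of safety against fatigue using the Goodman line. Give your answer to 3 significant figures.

C = D/d = 47.0/11.2 = 4.1964; K_W = (4C−1)/(4C−4)+0.615/C = 1.3812; K_s = 1+0.5/C = 1.1191
F_a = (F_max−F_min)/2 = 556 N; F_m = (F_max+F_min)/2 = 844 N
τ_a = K_W·8F_aD/(πd³) = 1.3812 × 47.365 = 65.42 MPa
τ_m = K_s·8F_mD/(πd³) = 1.1191 × 71.9 = 80.466 MPa
Goodman: 1/n_f = τ_a/S_se + τ_m/S_su = 65.42/396 + 80.466/780 = 0.16520 + 0.10316 = 0.26836
n_f = 1/0.26836 = 3.726

3.73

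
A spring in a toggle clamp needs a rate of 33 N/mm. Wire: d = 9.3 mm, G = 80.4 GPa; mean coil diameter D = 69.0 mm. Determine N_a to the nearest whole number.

7

N_a = Gd⁴/(8D³k) = (80.4×10³ × 9.3⁴)/(8 × 69.0³ × 33)
    = 6.01434e+08 / 8.67264e+07 = 6.935 → 7 coils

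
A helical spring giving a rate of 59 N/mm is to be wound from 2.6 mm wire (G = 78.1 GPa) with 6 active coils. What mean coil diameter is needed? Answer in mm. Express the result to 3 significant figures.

D = (Gd⁴/(8N_a·k))^(1/3) = (78.1×10³·2.6⁴/(8·6·59))^(1/3)
  = (1260.23)^(1/3) = 10.8015 mm

10.8 mm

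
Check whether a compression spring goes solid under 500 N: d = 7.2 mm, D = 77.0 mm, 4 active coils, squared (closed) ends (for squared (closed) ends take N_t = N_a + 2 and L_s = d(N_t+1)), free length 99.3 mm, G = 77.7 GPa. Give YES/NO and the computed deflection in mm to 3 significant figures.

k = Gd⁴/(8D³N_a) = (77.7×10³)(7.2⁴)/(8·77.0³·4) = 14.293 N/mm
N_t = 6; L_s = 7.2·7 = 50.4 mm; δ_solid = L₀ − L_s = 99.3 − 50.4 = 48.9 mm
δ = F/k = 500/14.293 = 34.982 mm
δ < δ_solid → spring does not go solid

NO, δ = 35.0 mm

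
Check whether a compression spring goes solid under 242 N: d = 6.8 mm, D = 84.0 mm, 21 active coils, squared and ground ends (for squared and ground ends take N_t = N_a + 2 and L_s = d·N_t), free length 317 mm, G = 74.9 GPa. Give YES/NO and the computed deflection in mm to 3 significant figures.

k = Gd⁴/(8D³N_a) = (74.9×10³)(6.8⁴)/(8·84.0³·21) = 1.6083 N/mm
N_t = 23; L_s = 6.8·23 = 156.4 mm; δ_solid = L₀ − L_s = 317 − 156.4 = 160.6 mm
δ = F/k = 242/1.6083 = 150.47 mm
δ < δ_solid → spring does not go solid

NO, δ = 150 mm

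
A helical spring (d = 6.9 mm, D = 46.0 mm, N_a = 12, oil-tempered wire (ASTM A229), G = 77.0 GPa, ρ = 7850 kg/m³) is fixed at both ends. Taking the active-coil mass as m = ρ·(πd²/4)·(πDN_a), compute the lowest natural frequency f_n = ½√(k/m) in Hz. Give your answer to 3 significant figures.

95.8 Hz

k = Gd⁴/(8D³N_a) = (77.0×10³)(6.9⁴)/(8·46.0³·12) = 18.679 N/mm = 18679 N/m
Wire length L = πDN_a = π·46.0·12 = 1734.2 mm
m = ρ·(πd²/4)·L = 7850 × 37.393×10⁻⁶ m² × 1.7342 m = 0.50903 kg
f_n = ½√(k/m) = 0.5·√(18679/0.50903) = 0.5·√(36694) = 95.778 Hz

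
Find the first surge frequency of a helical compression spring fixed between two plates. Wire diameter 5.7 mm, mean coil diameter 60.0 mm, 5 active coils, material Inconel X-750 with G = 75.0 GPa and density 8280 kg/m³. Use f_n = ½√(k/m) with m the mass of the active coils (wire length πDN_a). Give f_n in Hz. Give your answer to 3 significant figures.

k = Gd⁴/(8D³N_a) = (75.0×10³)(5.7⁴)/(8·60.0³·5) = 9.1632 N/mm = 9163.2 N/m
Wire length L = πDN_a = π·60.0·5 = 942.48 mm
m = ρ·(πd²/4)·L = 8280 × 25.518×10⁻⁶ m² × 0.94248 m = 0.19913 kg
f_n = ½√(k/m) = 0.5·√(9163.2/0.19913) = 0.5·√(46016) = 107.26 Hz

107 Hz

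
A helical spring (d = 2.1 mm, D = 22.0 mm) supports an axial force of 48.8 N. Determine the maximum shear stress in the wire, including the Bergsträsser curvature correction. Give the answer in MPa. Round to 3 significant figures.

Spring index C = D/d = 22.0/2.1 = 10.4762
K_B = (4C+2)/(4C−3) = 43.905/38.905 = 1.1285
τ₀ = 8FD/(πd³) = 8·48.8·22.0/(π·2.1³) = 8588.8/29.094 = 295.21 MPa
τ_max = K·τ₀ = 1.1285 × 295.21 = 333.15 MPa

333 MPa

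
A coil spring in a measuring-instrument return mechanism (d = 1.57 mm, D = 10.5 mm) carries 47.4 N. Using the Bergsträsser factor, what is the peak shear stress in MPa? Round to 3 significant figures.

396 MPa

Spring index C = D/d = 10.5/1.57 = 6.6879
K_B = (4C+2)/(4C−3) = 28.752/23.752 = 1.2105
τ₀ = 8FD/(πd³) = 8·47.4·10.5/(π·1.57³) = 3981.6/12.158 = 327.5 MPa
τ_max = K·τ₀ = 1.2105 × 327.5 = 396.44 MPa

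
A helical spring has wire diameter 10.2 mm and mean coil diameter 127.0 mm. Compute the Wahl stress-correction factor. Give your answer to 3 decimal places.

C = D/d = 127.0/10.2 = 12.4510
K_W = (4C−1)/(4C−4) + 0.615/C = 48.804/45.804 + 0.0494 = 1.1149

1.115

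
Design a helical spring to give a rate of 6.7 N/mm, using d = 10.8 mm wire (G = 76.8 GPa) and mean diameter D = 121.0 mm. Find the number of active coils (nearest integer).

11

N_a = Gd⁴/(8D³k) = (76.8×10³ × 10.8⁴)/(8 × 121.0³ × 6.7)
    = 1.04486e+09 / 9.49557e+07 = 11 → 11 coils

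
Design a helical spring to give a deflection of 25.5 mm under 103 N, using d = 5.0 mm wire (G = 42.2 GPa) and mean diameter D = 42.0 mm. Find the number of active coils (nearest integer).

Required rate k = F/δ = 103/25.5 = 4.0392 N/mm
N_a = Gd⁴/(8D³k) = (42.2×10³ × 5.0⁴)/(8 × 42.0³ × 4.0392)
    = 2.6375e+07 / 2.39406e+06 = 11.02 → 11 coils

11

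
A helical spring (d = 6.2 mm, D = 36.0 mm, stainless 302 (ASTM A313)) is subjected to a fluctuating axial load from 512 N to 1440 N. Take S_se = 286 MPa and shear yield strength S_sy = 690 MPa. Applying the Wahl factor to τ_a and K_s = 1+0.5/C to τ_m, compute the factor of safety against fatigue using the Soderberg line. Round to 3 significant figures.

0.725

C = D/d = 36.0/6.2 = 5.8065; K_W = (4C−1)/(4C−4)+0.615/C = 1.2620; K_s = 1+0.5/C = 1.0861
F_a = (F_max−F_min)/2 = 464 N; F_m = (F_max+F_min)/2 = 976 N
τ_a = K_W·8F_aD/(πd³) = 1.2620 × 178.48 = 225.23 MPa
τ_m = K_s·8F_mD/(πd³) = 1.0861 × 375.42 = 407.75 MPa
Soderberg: 1/n_f = τ_a/S_se + τ_m/S_sy = 225.23/286 + 407.75/690 = 0.78752 + 0.59094 = 1.3785
n_f = 1/1.3785 = 0.7254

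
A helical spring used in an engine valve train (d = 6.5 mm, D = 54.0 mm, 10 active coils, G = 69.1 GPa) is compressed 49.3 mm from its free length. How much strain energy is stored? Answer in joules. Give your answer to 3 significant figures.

11.9 J

k = Gd⁴/(8D³N_a) = (69.1×10³)(6.5⁴)/(8·54.0³·10) = 9.7917 N/mm
U = ½kδ² = 0.5 × 9.7917 × 49.3² = 11899 N·mm = 11.899 J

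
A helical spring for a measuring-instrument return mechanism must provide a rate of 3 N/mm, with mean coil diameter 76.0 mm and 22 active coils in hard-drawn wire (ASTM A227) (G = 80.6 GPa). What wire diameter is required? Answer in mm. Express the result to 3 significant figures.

d = (8D³N_a·k / G)^(1/4) = (8·76.0³·22·3 / (80.6×10³))^0.25
  = (2875.7)^0.25 = 7.3229 mm

7.32 mm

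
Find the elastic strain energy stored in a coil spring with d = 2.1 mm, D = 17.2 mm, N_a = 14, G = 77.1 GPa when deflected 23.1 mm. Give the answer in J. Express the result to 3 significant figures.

k = Gd⁴/(8D³N_a) = (77.1×10³)(2.1⁴)/(8·17.2³·14) = 2.631 N/mm
U = ½kδ² = 0.5 × 2.631 × 23.1² = 701.98 N·mm = 0.70198 J

0.702 J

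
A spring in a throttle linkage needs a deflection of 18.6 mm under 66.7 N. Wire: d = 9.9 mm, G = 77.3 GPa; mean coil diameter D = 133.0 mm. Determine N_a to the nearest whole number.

11

Required rate k = F/δ = 66.7/18.6 = 3.586 N/mm
N_a = Gd⁴/(8D³k) = (77.3×10³ × 9.9⁴)/(8 × 133.0³ × 3.586)
    = 7.42541e+08 / 6.74929e+07 = 11 → 11 coils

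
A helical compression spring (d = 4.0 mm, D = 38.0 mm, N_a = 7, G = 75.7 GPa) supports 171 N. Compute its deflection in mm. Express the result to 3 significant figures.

k = Gd⁴/(8D³N_a) = (75.7×10³)(4.0⁴)/(8·38.0³·7) = 6.3066 N/mm
δ = F/k = 171 / 6.3066 = 27.114 mm

27.1 mm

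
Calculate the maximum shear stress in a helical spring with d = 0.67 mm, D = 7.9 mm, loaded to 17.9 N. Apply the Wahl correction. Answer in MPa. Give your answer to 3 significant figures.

Spring index C = D/d = 7.9/0.67 = 11.7910
K_W = (4C−1)/(4C−4) + 0.615/C = 46.164/43.164 + 0.0522 = 1.1217
τ₀ = 8FD/(πd³) = 8·17.9·7.9/(π·0.67³) = 1131.28/0.94487 = 1197.3 MPa
τ_max = K·τ₀ = 1.1217 × 1197.3 = 1342.9 MPa

1340 MPa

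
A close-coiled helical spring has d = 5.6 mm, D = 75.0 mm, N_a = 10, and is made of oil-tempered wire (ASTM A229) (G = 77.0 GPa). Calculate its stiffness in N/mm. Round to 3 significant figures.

k = Gd⁴/(8D³N_a) = (77.0×10³ × 5.6⁴) / (8 × 75.0³ × 10)
  = 7.57256e+07 / 3.375e+07 = 2.2437 N/mm

2.24 N/mm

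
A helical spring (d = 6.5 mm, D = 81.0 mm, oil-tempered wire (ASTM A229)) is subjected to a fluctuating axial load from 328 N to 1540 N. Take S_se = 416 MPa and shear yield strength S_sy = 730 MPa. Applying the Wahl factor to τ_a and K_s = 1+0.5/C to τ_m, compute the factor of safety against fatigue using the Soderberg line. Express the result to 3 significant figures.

C = D/d = 81.0/6.5 = 12.4615; K_W = (4C−1)/(4C−4)+0.615/C = 1.1148; K_s = 1+0.5/C = 1.0401
F_a = (F_max−F_min)/2 = 606 N; F_m = (F_max+F_min)/2 = 934 N
τ_a = K_W·8F_aD/(πd³) = 1.1148 × 455.15 = 507.4 MPa
τ_m = K_s·8F_mD/(πd³) = 1.0401 × 701.51 = 729.65 MPa
Soderberg: 1/n_f = τ_a/S_se + τ_m/S_sy = 507.4/416 + 729.65/730 = 1.21971 + 0.99953 = 2.2192
n_f = 1/2.2192 = 0.4506

0.451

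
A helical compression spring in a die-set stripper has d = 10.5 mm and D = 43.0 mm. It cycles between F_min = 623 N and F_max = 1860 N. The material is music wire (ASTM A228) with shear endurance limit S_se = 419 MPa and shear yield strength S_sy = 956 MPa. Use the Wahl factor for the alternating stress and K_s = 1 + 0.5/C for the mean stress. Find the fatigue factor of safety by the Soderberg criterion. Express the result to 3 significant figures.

C = D/d = 43.0/10.5 = 4.0952; K_W = (4C−1)/(4C−4)+0.615/C = 1.3925; K_s = 1+0.5/C = 1.1221
F_a = (F_max−F_min)/2 = 618.5 N; F_m = (F_max+F_min)/2 = 1241.5 N
τ_a = K_W·8F_aD/(πd³) = 1.3925 × 58.503 = 81.465 MPa
τ_m = K_s·8F_mD/(πd³) = 1.1221 × 117.43 = 131.77 MPa
Soderberg: 1/n_f = τ_a/S_se + τ_m/S_sy = 81.465/419 + 131.77/956 = 0.19443 + 0.13783 = 0.33226
n_f = 1/0.33226 = 3.01

3.01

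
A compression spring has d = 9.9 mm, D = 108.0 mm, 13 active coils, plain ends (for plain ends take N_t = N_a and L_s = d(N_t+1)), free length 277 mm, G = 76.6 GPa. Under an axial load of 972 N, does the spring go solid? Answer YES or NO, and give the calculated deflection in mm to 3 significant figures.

YES, δ = 173 mm

k = Gd⁴/(8D³N_a) = (76.6×10³)(9.9⁴)/(8·108.0³·13) = 5.6165 N/mm
N_t = 13; L_s = 9.9·14 = 138.6 mm; δ_solid = L₀ − L_s = 277 − 138.6 = 138.4 mm
δ = F/k = 972/5.6165 = 173.06 mm
δ ≥ δ_solid → spring goes solid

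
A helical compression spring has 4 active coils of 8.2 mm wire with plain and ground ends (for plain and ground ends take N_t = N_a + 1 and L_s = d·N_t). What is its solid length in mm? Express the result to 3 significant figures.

41.0 mm

plain and ground ends: N_t = N_a + 1 = 4 + 1 = 5
L_s = d·N_t = 8.2 × 5 = 41 mm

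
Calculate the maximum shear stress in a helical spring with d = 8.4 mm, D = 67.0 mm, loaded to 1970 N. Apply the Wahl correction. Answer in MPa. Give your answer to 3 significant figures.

Spring index C = D/d = 67.0/8.4 = 7.9762
K_W = (4C−1)/(4C−4) + 0.615/C = 30.905/27.905 + 0.0771 = 1.1846
τ₀ = 8FD/(πd³) = 8·1970·67.0/(π·8.4³) = 1.05592e+06/1862 = 567.08 MPa
τ_max = K·τ₀ = 1.1846 × 567.08 = 671.77 MPa

672 MPa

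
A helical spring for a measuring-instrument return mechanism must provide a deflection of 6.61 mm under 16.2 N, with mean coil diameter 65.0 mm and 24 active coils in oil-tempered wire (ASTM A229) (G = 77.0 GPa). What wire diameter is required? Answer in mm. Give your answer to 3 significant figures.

Required rate k = F/δ = 16.2/6.61 = 2.4508 N/mm
d = (8D³N_a·k / G)^(1/4) = (8·65.0³·24·2.4508 / (77.0×10³))^0.25
  = (1678.3)^0.25 = 6.4005 mm

6.40 mm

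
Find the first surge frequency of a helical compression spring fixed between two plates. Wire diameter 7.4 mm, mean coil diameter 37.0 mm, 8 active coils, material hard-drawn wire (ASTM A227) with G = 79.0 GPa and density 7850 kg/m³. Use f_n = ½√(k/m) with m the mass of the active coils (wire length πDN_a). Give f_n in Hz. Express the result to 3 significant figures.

241 Hz

k = Gd⁴/(8D³N_a) = (79.0×10³)(7.4⁴)/(8·37.0³·8) = 73.075 N/mm = 73075 N/m
Wire length L = πDN_a = π·37.0·8 = 929.91 mm
m = ρ·(πd²/4)·L = 7850 × 43.008×10⁻⁶ m² × 0.92991 m = 0.31395 kg
f_n = ½√(k/m) = 0.5·√(73075/0.31395) = 0.5·√(2.3276e+05) = 241.22 Hz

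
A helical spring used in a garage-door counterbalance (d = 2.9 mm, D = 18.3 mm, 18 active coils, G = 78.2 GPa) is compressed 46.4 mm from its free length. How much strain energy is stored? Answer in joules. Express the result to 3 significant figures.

k = Gd⁴/(8D³N_a) = (78.2×10³)(2.9⁴)/(8·18.3³·18) = 6.2673 N/mm
U = ½kδ² = 0.5 × 6.2673 × 46.4² = 6746.7 N·mm = 6.7467 J

6.75 J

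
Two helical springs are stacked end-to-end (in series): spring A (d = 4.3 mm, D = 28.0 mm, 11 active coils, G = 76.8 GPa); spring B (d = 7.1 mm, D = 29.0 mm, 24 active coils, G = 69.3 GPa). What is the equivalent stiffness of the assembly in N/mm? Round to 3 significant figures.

9.98 N/mm

k_A = Gd⁴/(8D³N_a) = (76.8×10³)(4.3⁴)/(8·28.0³·11) = 13.592 N/mm
k_B = Gd⁴/(8D³N_a) = (69.3×10³)(7.1⁴)/(8·29.0³·24) = 37.607 N/mm
Series: 1/k_eq = 1/13.592 + 1/37.607 = 0.10016; k_eq = 9.9836 N/mm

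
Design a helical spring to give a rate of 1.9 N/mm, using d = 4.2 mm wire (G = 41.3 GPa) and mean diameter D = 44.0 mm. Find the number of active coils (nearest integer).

N_a = Gd⁴/(8D³k) = (41.3×10³ × 4.2⁴)/(8 × 44.0³ × 1.9)
    = 1.28513e+07 / 1.2948e+06 = 9.925 → 10 coils

10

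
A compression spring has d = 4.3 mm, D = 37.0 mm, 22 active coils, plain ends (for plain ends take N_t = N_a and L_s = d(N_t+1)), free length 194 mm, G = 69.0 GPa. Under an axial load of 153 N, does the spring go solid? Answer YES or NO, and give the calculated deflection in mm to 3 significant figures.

k = Gd⁴/(8D³N_a) = (69.0×10³)(4.3⁴)/(8·37.0³·22) = 2.6461 N/mm
N_t = 22; L_s = 4.3·23 = 98.9 mm; δ_solid = L₀ − L_s = 194 − 98.9 = 95.1 mm
δ = F/k = 153/2.6461 = 57.821 mm
δ < δ_solid → spring does not go solid

NO, δ = 57.8 mm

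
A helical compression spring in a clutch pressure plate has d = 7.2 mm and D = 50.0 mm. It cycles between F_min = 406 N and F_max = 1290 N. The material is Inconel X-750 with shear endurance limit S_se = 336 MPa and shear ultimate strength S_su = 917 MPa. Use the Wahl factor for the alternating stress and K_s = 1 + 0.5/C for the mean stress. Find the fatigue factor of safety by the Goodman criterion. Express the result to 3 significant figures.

1.13

C = D/d = 50.0/7.2 = 6.9444; K_W = (4C−1)/(4C−4)+0.615/C = 1.2147; K_s = 1+0.5/C = 1.0720
F_a = (F_max−F_min)/2 = 442 N; F_m = (F_max+F_min)/2 = 848 N
τ_a = K_W·8F_aD/(πd³) = 1.2147 × 150.78 = 183.15 MPa
τ_m = K_s·8F_mD/(πd³) = 1.0720 × 289.27 = 310.1 MPa
Goodman: 1/n_f = τ_a/S_se + τ_m/S_su = 183.15/336 + 310.1/917 = 0.54510 + 0.33817 = 0.88327
n_f = 1/0.88327 = 1.132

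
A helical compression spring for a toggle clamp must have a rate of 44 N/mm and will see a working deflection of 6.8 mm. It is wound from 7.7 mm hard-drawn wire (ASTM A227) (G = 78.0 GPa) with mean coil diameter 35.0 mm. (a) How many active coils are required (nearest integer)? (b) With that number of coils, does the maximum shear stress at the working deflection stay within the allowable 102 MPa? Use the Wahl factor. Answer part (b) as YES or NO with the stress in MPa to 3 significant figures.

N_a = Gd⁴/(8D³k) = (78.0×10³)(7.7⁴)/(8·35.0³·44) = 18.17 → N_a = 18
Actual rate k = Gd⁴/(8D³·18) = 44.411 N/mm
Working load F = kδ = 44.411·6.8 = 302 N
C = 35.0/7.7 = 4.5455; K_W = (4C−1)/(4C−4)+0.615/C = 1.3468
τ_max = K_W·8FD/(πd³) = 1.3468·58.957 = 79.406 MPa
τ_max ≤ 102 MPa → acceptable

(a) 18 coils; (b) YES, τ_max = 79.4 MPa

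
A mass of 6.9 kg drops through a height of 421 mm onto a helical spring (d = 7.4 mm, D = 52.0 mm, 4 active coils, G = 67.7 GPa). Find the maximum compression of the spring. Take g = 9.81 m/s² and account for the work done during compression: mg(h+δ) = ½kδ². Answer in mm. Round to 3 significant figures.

37.1 mm

k = Gd⁴/(8D³N_a) = (67.7×10³)(7.4⁴)/(8·52.0³·4) = 45.119 N/mm
W = mg = 6.9 × 9.81 = 67.689 N
½kδ² − Wδ − Wh = 0 → δ = (W + √(W² + 2kWh))/k
δ = (67.689 + √(4581.8 + 2.5715e+06))/45.119 = (67.689 + 1605)/45.119 = 37.074 mm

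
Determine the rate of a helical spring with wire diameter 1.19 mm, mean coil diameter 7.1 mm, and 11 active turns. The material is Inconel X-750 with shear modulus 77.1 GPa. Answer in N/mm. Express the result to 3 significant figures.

4.91 N/mm

k = Gd⁴/(8D³N_a) = (77.1×10³ × 1.19⁴) / (8 × 7.1³ × 11)
  = 154612 / 31496.2 = 4.9089 N/mm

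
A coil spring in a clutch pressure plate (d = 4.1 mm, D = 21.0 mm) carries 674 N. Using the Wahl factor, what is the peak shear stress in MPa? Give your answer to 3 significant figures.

Spring index C = D/d = 21.0/4.1 = 5.1220
K_W = (4C−1)/(4C−4) + 0.615/C = 19.488/16.488 + 0.1201 = 1.3020
τ₀ = 8FD/(πd³) = 8·674·21.0/(π·4.1³) = 113232/216.52 = 522.96 MPa
τ_max = K·τ₀ = 1.3020 × 522.96 = 680.91 MPa

681 MPa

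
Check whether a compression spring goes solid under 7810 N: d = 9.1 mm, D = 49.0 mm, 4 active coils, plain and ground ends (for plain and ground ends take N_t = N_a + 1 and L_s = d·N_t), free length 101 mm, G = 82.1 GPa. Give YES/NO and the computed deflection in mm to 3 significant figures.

NO, δ = 52.2 mm

k = Gd⁴/(8D³N_a) = (82.1×10³)(9.1⁴)/(8·49.0³·4) = 149.54 N/mm
N_t = 5; L_s = 9.1·5 = 45.5 mm; δ_solid = L₀ − L_s = 101 − 45.5 = 55.5 mm
δ = F/k = 7810/149.54 = 52.225 mm
δ < δ_solid → spring does not go solid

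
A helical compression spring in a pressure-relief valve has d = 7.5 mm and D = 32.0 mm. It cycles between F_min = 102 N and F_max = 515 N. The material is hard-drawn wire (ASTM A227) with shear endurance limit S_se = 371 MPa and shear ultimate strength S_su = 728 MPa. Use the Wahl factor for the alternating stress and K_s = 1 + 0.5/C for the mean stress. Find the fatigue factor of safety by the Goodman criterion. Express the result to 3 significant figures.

C = D/d = 32.0/7.5 = 4.2667; K_W = (4C−1)/(4C−4)+0.615/C = 1.3737; K_s = 1+0.5/C = 1.1172
F_a = (F_max−F_min)/2 = 206.5 N; F_m = (F_max+F_min)/2 = 308.5 N
τ_a = K_W·8F_aD/(πd³) = 1.3737 × 39.887 = 54.793 MPa
τ_m = K_s·8F_mD/(πd³) = 1.1172 × 59.588 = 66.571 MPa
Goodman: 1/n_f = τ_a/S_se + τ_m/S_su = 54.793/371 + 66.571/728 = 0.14769 + 0.09144 = 0.23914
n_f = 1/0.23914 = 4.182

4.18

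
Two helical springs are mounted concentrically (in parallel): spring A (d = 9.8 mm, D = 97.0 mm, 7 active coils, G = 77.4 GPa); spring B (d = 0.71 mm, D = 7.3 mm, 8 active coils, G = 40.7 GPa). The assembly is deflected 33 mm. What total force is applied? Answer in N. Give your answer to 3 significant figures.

475 N

k_A = Gd⁴/(8D³N_a) = (77.4×10³)(9.8⁴)/(8·97.0³·7) = 13.968 N/mm
k_B = Gd⁴/(8D³N_a) = (40.7×10³)(0.71⁴)/(8·7.3³·8) = 0.41541 N/mm
Parallel: k_eq = 13.968 + 0.41541 = 14.384 N/mm
F = k_eq·δ = 14.384·33 = 474.66 N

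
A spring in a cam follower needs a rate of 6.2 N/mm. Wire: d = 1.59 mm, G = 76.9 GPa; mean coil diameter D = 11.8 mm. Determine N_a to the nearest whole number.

6

N_a = Gd⁴/(8D³k) = (76.9×10³ × 1.59⁴)/(8 × 11.8³ × 6.2)
    = 491490 / 81494.4 = 6.031 → 6 coils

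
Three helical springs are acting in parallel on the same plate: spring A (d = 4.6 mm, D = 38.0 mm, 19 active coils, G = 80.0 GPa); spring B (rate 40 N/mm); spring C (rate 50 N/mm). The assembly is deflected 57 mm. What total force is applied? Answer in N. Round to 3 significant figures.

5370 N

k_A = Gd⁴/(8D³N_a) = (80.0×10³)(4.6⁴)/(8·38.0³·19) = 4.2946 N/mm
Parallel: k_eq = 4.2946 + 40 + 50 = 94.295 N/mm
F = k_eq·δ = 94.295·57 = 5374.8 N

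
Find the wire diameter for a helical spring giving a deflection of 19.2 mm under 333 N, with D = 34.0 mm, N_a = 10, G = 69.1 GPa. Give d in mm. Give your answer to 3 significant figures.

Required rate k = F/δ = 333/19.2 = 17.344 N/mm
d = (8D³N_a·k / G)^(1/4) = (8·34.0³·10·17.344 / (69.1×10³))^0.25
  = (789.21)^0.25 = 5.3003 mm

5.30 mm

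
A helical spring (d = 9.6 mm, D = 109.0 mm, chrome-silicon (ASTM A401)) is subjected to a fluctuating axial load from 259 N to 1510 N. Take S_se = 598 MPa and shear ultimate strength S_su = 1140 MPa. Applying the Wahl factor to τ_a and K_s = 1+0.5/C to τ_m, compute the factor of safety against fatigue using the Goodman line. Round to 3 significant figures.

1.60

C = D/d = 109.0/9.6 = 11.3542; K_W = (4C−1)/(4C−4)+0.615/C = 1.1266; K_s = 1+0.5/C = 1.0440
F_a = (F_max−F_min)/2 = 625.5 N; F_m = (F_max+F_min)/2 = 884.5 N
τ_a = K_W·8F_aD/(πd³) = 1.1266 × 196.24 = 221.08 MPa
τ_m = K_s·8F_mD/(πd³) = 1.0440 × 277.49 = 289.71 MPa
Goodman: 1/n_f = τ_a/S_se + τ_m/S_su = 221.08/598 + 289.71/1140 = 0.36970 + 0.25413 = 0.62383
n_f = 1/0.62383 = 1.603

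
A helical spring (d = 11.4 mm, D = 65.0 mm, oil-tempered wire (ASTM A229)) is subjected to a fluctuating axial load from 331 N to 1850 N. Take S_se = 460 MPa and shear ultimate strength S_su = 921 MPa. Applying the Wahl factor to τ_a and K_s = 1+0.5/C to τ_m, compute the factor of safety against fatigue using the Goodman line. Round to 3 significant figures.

2.65

C = D/d = 65.0/11.4 = 5.7018; K_W = (4C−1)/(4C−4)+0.615/C = 1.2674; K_s = 1+0.5/C = 1.0877
F_a = (F_max−F_min)/2 = 759.5 N; F_m = (F_max+F_min)/2 = 1090.5 N
τ_a = K_W·8F_aD/(πd³) = 1.2674 × 84.853 = 107.54 MPa
τ_m = K_s·8F_mD/(πd³) = 1.0877 × 121.83 = 132.52 MPa
Goodman: 1/n_f = τ_a/S_se + τ_m/S_su = 107.54/460 + 132.52/921 = 0.23378 + 0.14388 = 0.37767
n_f = 1/0.37767 = 2.648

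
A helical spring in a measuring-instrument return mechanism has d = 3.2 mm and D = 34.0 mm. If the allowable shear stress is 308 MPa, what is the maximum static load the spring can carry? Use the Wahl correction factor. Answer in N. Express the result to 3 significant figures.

103 N

C = D/d = 34.0/3.2 = 10.6250
K_W = (4C−1)/(4C−4) + 0.615/C = 41.500/38.500 + 0.0579 = 1.1358
τ_max = K·8FD/(πd³) → F_max = τ_allow·πd³/(8DK)
F_max = 308·π·3.2³/(8·34.0·1.1358) = 31707/308.94 = 102.63 N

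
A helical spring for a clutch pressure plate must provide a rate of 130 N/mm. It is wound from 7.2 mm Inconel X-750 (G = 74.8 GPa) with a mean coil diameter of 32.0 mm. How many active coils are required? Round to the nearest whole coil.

N_a = Gd⁴/(8D³k) = (74.8×10³ × 7.2⁴)/(8 × 32.0³ × 130)
    = 2.01016e+08 / 3.40787e+07 = 5.899 → 6 coils

6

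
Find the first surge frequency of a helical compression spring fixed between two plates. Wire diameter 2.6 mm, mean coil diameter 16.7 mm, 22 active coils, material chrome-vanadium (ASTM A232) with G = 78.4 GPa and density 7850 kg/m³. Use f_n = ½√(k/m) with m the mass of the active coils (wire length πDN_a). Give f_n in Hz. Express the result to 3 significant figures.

k = Gd⁴/(8D³N_a) = (78.4×10³)(2.6⁴)/(8·16.7³·22) = 4.3707 N/mm = 4370.7 N/m
Wire length L = πDN_a = π·16.7·22 = 1154.2 mm
m = ρ·(πd²/4)·L = 7850 × 5.3093×10⁻⁶ m² × 1.1542 m = 0.048106 kg
f_n = ½√(k/m) = 0.5·√(4370.7/0.048106) = 0.5·√(90856) = 150.71 Hz

151 Hz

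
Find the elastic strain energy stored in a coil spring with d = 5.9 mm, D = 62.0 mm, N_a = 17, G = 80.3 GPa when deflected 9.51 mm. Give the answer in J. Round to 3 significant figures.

k = Gd⁴/(8D³N_a) = (80.3×10³)(5.9⁴)/(8·62.0³·17) = 3.002 N/mm
U = ½kδ² = 0.5 × 3.002 × 9.51² = 135.75 N·mm = 0.13575 J

0.136 J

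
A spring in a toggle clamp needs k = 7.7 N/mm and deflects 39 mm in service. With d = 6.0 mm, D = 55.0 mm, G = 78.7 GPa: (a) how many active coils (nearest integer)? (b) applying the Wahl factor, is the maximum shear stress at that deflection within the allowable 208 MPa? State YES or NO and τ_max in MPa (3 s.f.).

N_a = Gd⁴/(8D³k) = (78.7×10³)(6.0⁴)/(8·55.0³·7.7) = 9.952 → N_a = 10
Actual rate k = Gd⁴/(8D³·10) = 7.6631 N/mm
Working load F = kδ = 7.6631·39 = 298.86 N
C = 55.0/6.0 = 9.1667; K_W = (4C−1)/(4C−4)+0.615/C = 1.1589
τ_max = K_W·8FD/(πd³) = 1.1589·193.78 = 224.58 MPa
τ_max > 208 MPa → exceeds allowable

(a) 10 coils; (b) NO, τ_max = 225 MPa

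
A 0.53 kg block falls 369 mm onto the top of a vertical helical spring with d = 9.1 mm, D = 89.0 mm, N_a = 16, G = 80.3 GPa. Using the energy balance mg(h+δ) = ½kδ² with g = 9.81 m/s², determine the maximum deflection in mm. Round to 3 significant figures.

k = Gd⁴/(8D³N_a) = (80.3×10³)(9.1⁴)/(8·89.0³·16) = 6.1024 N/mm
W = mg = 0.53 × 9.81 = 5.1993 N
½kδ² − Wδ − Wh = 0 → δ = (W + √(W² + 2kWh))/k
δ = (5.1993 + √(27.033 + 23415.4))/6.1024 = (5.1993 + 153.11)/6.1024 = 25.942 mm

25.9 mm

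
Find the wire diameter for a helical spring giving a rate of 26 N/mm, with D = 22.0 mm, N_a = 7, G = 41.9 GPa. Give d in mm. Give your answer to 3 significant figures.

d = (8D³N_a·k / G)^(1/4) = (8·22.0³·7·26 / (41.9×10³))^0.25
  = (370.01)^0.25 = 4.3859 mm

4.39 mm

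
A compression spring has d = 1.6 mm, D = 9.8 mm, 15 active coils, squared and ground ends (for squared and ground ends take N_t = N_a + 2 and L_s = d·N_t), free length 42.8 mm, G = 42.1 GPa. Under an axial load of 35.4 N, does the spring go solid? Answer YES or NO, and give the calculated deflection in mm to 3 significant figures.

NO, δ = 14.5 mm

k = Gd⁴/(8D³N_a) = (42.1×10³)(1.6⁴)/(8·9.8³·15) = 2.4429 N/mm
N_t = 17; L_s = 1.6·17 = 27.2 mm; δ_solid = L₀ − L_s = 42.8 − 27.2 = 15.6 mm
δ = F/k = 35.4/2.4429 = 14.491 mm
δ < δ_solid → spring does not go solid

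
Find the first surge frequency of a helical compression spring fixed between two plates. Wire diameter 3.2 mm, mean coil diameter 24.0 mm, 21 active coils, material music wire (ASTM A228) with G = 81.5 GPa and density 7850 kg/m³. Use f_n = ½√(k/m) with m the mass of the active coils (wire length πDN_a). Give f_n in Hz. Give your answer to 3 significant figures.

k = Gd⁴/(8D³N_a) = (81.5×10³)(3.2⁴)/(8·24.0³·21) = 3.6797 N/mm = 3679.7 N/m
Wire length L = πDN_a = π·24.0·21 = 1583.4 mm
m = ρ·(πd²/4)·L = 7850 × 8.0425×10⁻⁶ m² × 1.5834 m = 0.099963 kg
f_n = ½√(k/m) = 0.5·√(3679.7/0.099963) = 0.5·√(36811) = 95.931 Hz

95.9 Hz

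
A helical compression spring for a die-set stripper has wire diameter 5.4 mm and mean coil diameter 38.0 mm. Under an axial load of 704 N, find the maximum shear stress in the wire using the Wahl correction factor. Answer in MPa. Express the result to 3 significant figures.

Spring index C = D/d = 38.0/5.4 = 7.0370
K_W = (4C−1)/(4C−4) + 0.615/C = 27.148/24.148 + 0.0874 = 1.2116
τ₀ = 8FD/(πd³) = 8·704·38.0/(π·5.4³) = 214016/494.69 = 432.63 MPa
τ_max = K·τ₀ = 1.2116 × 432.63 = 524.18 MPa

524 MPa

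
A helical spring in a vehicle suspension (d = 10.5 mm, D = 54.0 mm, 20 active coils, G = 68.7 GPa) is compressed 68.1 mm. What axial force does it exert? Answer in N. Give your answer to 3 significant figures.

k = Gd⁴/(8D³N_a) = (68.7×10³)(10.5⁴)/(8·54.0³·20) = 33.145 N/mm
F = k·δ = 33.145 × 68.1 = 2257.1 N

2260 N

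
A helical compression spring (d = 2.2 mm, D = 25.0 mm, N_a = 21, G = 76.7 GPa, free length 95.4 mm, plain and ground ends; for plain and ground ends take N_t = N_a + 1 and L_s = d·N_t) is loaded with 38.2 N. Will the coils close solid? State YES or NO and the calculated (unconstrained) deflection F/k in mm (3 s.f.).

k = Gd⁴/(8D³N_a) = (76.7×10³)(2.2⁴)/(8·25.0³·21) = 0.68447 N/mm
N_t = 22; L_s = 2.2·22 = 48.4 mm; δ_solid = L₀ − L_s = 95.4 − 48.4 = 47 mm
δ = F/k = 38.2/0.68447 = 55.809 mm
δ ≥ δ_solid → spring goes solid

YES, δ = 55.8 mm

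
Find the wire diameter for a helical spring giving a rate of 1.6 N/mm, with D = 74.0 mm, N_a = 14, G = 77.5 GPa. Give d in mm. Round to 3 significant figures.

5.53 mm

d = (8D³N_a·k / G)^(1/4) = (8·74.0³·14·1.6 / (77.5×10³))^0.25
  = (936.98)^0.25 = 5.5326 mm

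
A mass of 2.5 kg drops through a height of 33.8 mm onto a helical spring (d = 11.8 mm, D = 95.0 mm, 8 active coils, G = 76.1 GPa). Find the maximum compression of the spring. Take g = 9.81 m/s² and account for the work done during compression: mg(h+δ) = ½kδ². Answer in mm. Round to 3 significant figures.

k = Gd⁴/(8D³N_a) = (76.1×10³)(11.8⁴)/(8·95.0³·8) = 26.888 N/mm
W = mg = 2.5 × 9.81 = 24.525 N
½kδ² − Wδ − Wh = 0 → δ = (W + √(W² + 2kWh))/k
δ = (24.525 + √(601.48 + 44577.7))/26.888 = (24.525 + 212.55)/26.888 = 8.8172 mm

8.82 mm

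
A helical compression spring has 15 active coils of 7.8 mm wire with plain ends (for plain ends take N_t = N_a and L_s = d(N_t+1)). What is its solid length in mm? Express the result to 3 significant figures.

plain ends: N_t = N_a = 15
L_s = d·(N_t+1) = 7.8 × 16 = 124.8 mm

125 mm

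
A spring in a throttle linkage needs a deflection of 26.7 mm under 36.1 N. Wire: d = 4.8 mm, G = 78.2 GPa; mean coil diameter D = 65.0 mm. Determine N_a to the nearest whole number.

Required rate k = F/δ = 36.1/26.7 = 1.3521 N/mm
N_a = Gd⁴/(8D³k) = (78.2×10³ × 4.8⁴)/(8 × 65.0³ × 1.3521)
    = 4.15118e+07 / 2.97048e+06 = 13.97 → 14 coils

14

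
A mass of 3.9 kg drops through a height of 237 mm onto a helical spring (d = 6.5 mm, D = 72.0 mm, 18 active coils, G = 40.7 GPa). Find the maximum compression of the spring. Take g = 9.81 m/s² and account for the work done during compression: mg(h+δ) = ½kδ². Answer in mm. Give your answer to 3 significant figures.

k = Gd⁴/(8D³N_a) = (40.7×10³)(6.5⁴)/(8·72.0³·18) = 1.3517 N/mm
W = mg = 3.9 × 9.81 = 38.259 N
½kδ² − Wδ − Wh = 0 → δ = (W + √(W² + 2kWh))/k
δ = (38.259 + √(1463.8 + 24513.2))/1.3517 = (38.259 + 161.17)/1.3517 = 147.54 mm

148 mm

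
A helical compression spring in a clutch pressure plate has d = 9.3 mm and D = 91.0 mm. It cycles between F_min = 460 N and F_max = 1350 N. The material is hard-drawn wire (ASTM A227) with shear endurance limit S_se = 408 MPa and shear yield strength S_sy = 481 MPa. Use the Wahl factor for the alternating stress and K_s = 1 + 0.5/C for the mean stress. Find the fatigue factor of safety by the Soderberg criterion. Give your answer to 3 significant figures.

1.07

C = D/d = 91.0/9.3 = 9.7849; K_W = (4C−1)/(4C−4)+0.615/C = 1.1482; K_s = 1+0.5/C = 1.0511
F_a = (F_max−F_min)/2 = 445 N; F_m = (F_max+F_min)/2 = 905 N
τ_a = K_W·8F_aD/(πd³) = 1.1482 × 128.2 = 147.2 MPa
τ_m = K_s·8F_mD/(πd³) = 1.0511 × 260.72 = 274.05 MPa
Soderberg: 1/n_f = τ_a/S_se + τ_m/S_sy = 147.2/408 + 274.05/481 = 0.36079 + 0.56974 = 0.93054
n_f = 1/0.93054 = 1.075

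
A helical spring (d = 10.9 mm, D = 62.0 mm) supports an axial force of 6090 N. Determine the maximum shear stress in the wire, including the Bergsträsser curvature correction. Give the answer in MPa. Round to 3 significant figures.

930 MPa

Spring index C = D/d = 62.0/10.9 = 5.6881
K_B = (4C+2)/(4C−3) = 24.752/19.752 = 1.2531
τ₀ = 8FD/(πd³) = 8·6090·62.0/(π·10.9³) = 3.02064e+06/4068.5 = 742.45 MPa
τ_max = K·τ₀ = 1.2531 × 742.45 = 930.4 MPa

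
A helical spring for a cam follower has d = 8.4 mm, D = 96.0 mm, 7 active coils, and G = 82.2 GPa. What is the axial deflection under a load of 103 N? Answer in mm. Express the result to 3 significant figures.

12.5 mm

k = Gd⁴/(8D³N_a) = (82.2×10³)(8.4⁴)/(8·96.0³·7) = 8.2601 N/mm
δ = F/k = 103 / 8.2601 = 12.47 mm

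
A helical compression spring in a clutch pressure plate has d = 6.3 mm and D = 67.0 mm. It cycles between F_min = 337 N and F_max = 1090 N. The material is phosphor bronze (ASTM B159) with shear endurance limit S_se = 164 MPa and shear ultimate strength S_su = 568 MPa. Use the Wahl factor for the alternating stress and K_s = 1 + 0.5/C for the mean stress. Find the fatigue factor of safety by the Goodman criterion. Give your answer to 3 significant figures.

0.374

C = D/d = 67.0/6.3 = 10.6349; K_W = (4C−1)/(4C−4)+0.615/C = 1.1357; K_s = 1+0.5/C = 1.0470
F_a = (F_max−F_min)/2 = 376.5 N; F_m = (F_max+F_min)/2 = 713.5 N
τ_a = K_W·8F_aD/(πd³) = 1.1357 × 256.9 = 291.75 MPa
τ_m = K_s·8F_mD/(πd³) = 1.0470 × 486.84 = 509.73 MPa
Goodman: 1/n_f = τ_a/S_se + τ_m/S_su = 291.75/164 + 509.73/568 = 1.77896 + 0.89741 = 2.6764
n_f = 1/2.6764 = 0.3736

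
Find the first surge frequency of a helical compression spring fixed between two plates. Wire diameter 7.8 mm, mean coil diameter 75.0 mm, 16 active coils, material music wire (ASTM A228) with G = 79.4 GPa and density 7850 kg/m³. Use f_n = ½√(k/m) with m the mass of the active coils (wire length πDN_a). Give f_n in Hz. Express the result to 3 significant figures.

k = Gd⁴/(8D³N_a) = (79.4×10³)(7.8⁴)/(8·75.0³·16) = 5.4426 N/mm = 5442.6 N/m
Wire length L = πDN_a = π·75.0·16 = 3769.9 mm
m = ρ·(πd²/4)·L = 7850 × 47.784×10⁻⁶ m² × 3.7699 m = 1.4141 kg
f_n = ½√(k/m) = 0.5·√(5442.6/1.4141) = 0.5·√(3848.8) = 31.019 Hz

31.0 Hz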